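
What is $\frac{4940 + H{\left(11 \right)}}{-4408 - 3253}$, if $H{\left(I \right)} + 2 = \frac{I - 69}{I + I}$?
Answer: $- \frac{54289}{84271} \approx -0.64422$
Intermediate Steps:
$H{\left(I \right)} = -2 + \frac{-69 + I}{2 I}$ ($H{\left(I \right)} = -2 + \frac{I - 69}{I + I} = -2 + \frac{-69 + I}{2 I}$)
$\frac{4940 + H{\left(11 \right)}}{-4408 - 3253} = \frac{4940 + \frac{3 \left(-23 - 11\right)}{2 \cdot 11}}{-4408 - 3253} = \frac{4940 + \frac{3}{2} \cdot \frac{1}{11} \left(-23 - 11\right)}{-7661} = \left(4940 + \frac{3}{2} \cdot \frac{1}{11} \left(-34\right)\right) \left(- \frac{1}{7661}\right) = \left(4940 - \frac{51}{11}\right) \left(- \frac{1}{7661}\right) = \frac{54289}{11} \left(- \frac{1}{7661}\right) = - \frac{54289}{84271}$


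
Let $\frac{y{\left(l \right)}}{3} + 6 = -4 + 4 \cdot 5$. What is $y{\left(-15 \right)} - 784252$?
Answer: $-784222$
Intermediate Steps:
$y{\left(l \right)} = 30$ ($y{\left(l \right)} = -18 + 3 \left(-4 + 4 \cdot 5\right) = -18 + 3 \left(-4 + 20\right) = -18 + 3 \cdot 16 = -18 + 48 = 30$)
$y{\left(-15 \right)} - 784252 = 30 - 784252 = -784222$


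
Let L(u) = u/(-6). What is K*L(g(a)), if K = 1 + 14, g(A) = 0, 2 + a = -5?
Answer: 0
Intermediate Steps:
a = -7 (a = -2 - 5 = -7)
K = 15
L(u) = -u/6 (L(u) = u*(-1/6) = -u/6)
K*L(g(a)) = 15*(-1/6*0) = 15*0 = 0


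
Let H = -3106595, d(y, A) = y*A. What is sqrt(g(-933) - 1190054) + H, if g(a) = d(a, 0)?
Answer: -3106595 + I*sqrt(1190054) ≈ -3.1066e+6 + 1090.9*I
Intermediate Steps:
d(y, A) = A*y
g(a) = 0 (g(a) = 0*a = 0)
sqrt(g(-933) - 1190054) + H = sqrt(0 - 1190054) - 3106595 = sqrt(-1190054) - 3106595 = I*sqrt(1190054) - 3106595 = -3106595 + I*sqrt(1190054)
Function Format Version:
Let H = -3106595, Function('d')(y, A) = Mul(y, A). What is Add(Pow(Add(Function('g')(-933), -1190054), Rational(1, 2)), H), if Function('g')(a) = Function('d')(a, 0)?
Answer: Add(-3106595, Mul(I, Pow(1190054, Rational(1, 2)))) ≈ Add(-3.1066e+6, Mul(1090.9, I))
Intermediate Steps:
Function('d')(y, A) = Mul(A, y)
Function('g')(a) = 0 (Function('g')(a) = Mul(0, a) = 0)
Add(Pow(Add(Function('g')(-933), -1190054), Rational(1, 2)), H) = Add(Pow(Add(0, -1190054), Rational(1, 2)), -3106595) = Add(Pow(-1190054, Rational(1, 2)), -3106595) = Add(Mul(I, Pow(1190054, Rational(1, 2))), -3106595) = Add(-3106595, Mul(I, Pow(1190054, Rational(1, 2))))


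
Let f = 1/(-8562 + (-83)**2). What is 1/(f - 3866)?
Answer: -1673/6467819 ≈ -0.00025867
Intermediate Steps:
f = -1/1673 (f = 1/(-8562 + 6889) = 1/(-1673) = -1/1673 ≈ -0.00059773)
1/(f - 3866) = 1/(-1/1673 - 3866) = 1/(-6467819/1673) = -1673/6467819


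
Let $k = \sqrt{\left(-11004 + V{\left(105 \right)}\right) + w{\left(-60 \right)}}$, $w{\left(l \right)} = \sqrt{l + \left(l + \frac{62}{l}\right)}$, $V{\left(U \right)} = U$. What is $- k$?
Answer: $- \frac{\sqrt{-9809100 + 30 i \sqrt{108930}}}{30} \approx -0.05269 - 104.4 i$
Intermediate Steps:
$w{\left(l \right)} = \sqrt{2 l + \frac{62}{l}}$
$k = \sqrt{-10899 + \frac{i \sqrt{108930}}{30}}$ ($k = \sqrt{\left(-11004 + 105\right) + \sqrt{2 \left(-60\right) + \frac{62}{-60}}} = \sqrt{-10899 + \sqrt{-120 + 62 \left(- \frac{1}{60}\right)}} = \sqrt{-10899 + \sqrt{-120 - \frac{31}{30}}} = \sqrt{-10899 + \sqrt{- \frac{3631}{30}}} = \sqrt{-10899 + \frac{i \sqrt{108930}}{30}} \approx 0.0527 + 104.4 i$)
$- k = - \frac{\sqrt{-9809100 + 30 i \sqrt{108930}}}{30}$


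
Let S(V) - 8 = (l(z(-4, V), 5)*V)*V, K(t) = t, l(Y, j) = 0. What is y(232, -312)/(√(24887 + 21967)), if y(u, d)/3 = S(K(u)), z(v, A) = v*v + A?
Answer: 4*√5206/2603 ≈ 0.11088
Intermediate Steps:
z(v, A) = A + v² (z(v, A) = v² + A = A + v²)
S(V) = 8 (S(V) = 8 + (0*V)*V = 8 + 0*V = 8 + 0 = 8)
y(u, d) = 24 (y(u, d) = 3*8 = 24)
y(232, -312)/(√(24887 + 21967)) = 24/(√(24887 + 21967)) = 24/(√46854) = 24/((3*√5206)) = 24*(√5206/15618) = 4*√5206/2603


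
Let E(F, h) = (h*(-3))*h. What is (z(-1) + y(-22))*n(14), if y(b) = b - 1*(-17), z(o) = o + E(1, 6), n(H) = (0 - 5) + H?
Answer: -1026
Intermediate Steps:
n(H) = -5 + H
E(F, h) = -3*h² (E(F, h) = (-3*h)*h = -3*h²)
z(o) = -108 + o (z(o) = o - 3*6² = o - 3*36 = o - 108 = -108 + o)
y(b) = 17 + b (y(b) = b + 17 = 17 + b)
(z(-1) + y(-22))*n(14) = ((-108 - 1) + (17 - 22))*(-5 + 14) = (-109 - 5)*9 = -114*9 = -1026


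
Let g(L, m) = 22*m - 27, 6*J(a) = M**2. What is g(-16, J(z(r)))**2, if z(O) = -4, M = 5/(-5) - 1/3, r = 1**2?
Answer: 305809/729 ≈ 419.49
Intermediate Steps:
r = 1
M = -4/3 (M = 5*(-1/5) - 1*1/3 = -1 - 1/3 = -4/3 ≈ -1.3333)
J(a) = 8/27 (J(a) = (-4/3)**2/6 = (1/6)*(16/9) = 8/27)
g(L, m) = -27 + 22*m
g(-16, J(z(r)))**2 = (-27 + 22*(8/27))**2 = (-27 + 176/27)**2 = (-553/27)**2 = 305809/729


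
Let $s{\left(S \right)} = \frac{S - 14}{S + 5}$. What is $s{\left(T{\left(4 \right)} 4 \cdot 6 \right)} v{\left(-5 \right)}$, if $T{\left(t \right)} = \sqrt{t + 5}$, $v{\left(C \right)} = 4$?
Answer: $\frac{232}{77} \approx 3.013$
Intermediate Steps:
$T{\left(t \right)} = \sqrt{5 + t}$
$s{\left(S \right)} = \frac{-14 + S}{5 + S}$
$s{\left(T{\left(4 \right)} 4 \cdot 6 \right)} v{\left(-5 \right)} = \frac{-14 + \sqrt{5 + 4} \cdot 4 \cdot 6}{5 + \sqrt{5 + 4} \cdot 4 \cdot 6} \cdot 4 = \frac{-14 + \sqrt{9} \cdot 4 \cdot 6}{5 + \sqrt{9} \cdot 4 \cdot 6} \cdot 4 = \frac{-14 + 3 \cdot 4 \cdot 6}{5 + 3 \cdot 4 \cdot 6} \cdot 4 = \frac{-14 + 12 \cdot 6}{5 + 12 \cdot 6} \cdot 4 = \frac{-14 + 72}{5 + 72} \cdot 4 = \frac{1}{77} \cdot 58 \cdot 4 = \frac{58}{77} \cdot 4 = \frac{232}{77}$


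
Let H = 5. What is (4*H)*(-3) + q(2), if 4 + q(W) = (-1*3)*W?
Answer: -70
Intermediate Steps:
q(W) = -4 - 3*W (q(W) = -4 + (-1*3)*W = -4 - 3*W)
(4*H)*(-3) + q(2) = (4*5)*(-3) + (-4 - 3*2) = 20*(-3) + (-4 - 6) = -60 - 10 = -70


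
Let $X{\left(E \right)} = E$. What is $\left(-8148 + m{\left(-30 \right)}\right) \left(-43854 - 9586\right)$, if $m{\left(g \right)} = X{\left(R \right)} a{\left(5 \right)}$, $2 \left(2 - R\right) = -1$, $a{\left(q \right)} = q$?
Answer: $434761120$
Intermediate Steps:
$R = \frac{5}{2}$ ($R = 2 - - \frac{1}{2} = 2 + \frac{1}{2} = \frac{5}{2} \approx 2.5$)
$m{\left(g \right)} = \frac{25}{2}$ ($m{\left(g \right)} = \frac{5}{2} \cdot 5 = \frac{25}{2}$)
$\left(-8148 + m{\left(-30 \right)}\right) \left(-43854 - 9586\right) = \left(-8148 + \frac{25}{2}\right) \left(-43854 - 9586\right) = - \frac{16271 \left(-43854 + \left(-13029 + 3443\right)\right)}{2} = - \frac{16271 \left(-43854 - 9586\right)}{2} = \left(- \frac{16271}{2}\right) \left(-53440\right) = 434761120$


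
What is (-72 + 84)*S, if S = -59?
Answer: -708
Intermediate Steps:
(-72 + 84)*S = (-72 + 84)*(-59) = 12*(-59) = -708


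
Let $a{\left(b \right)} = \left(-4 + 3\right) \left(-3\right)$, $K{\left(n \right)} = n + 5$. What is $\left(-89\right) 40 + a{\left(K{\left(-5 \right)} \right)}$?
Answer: $-3557$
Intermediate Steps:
$K{\left(n \right)} = 5 + n$
$a{\left(b \right)} = 3$ ($a{\left(b \right)} = \left(-1\right) \left(-3\right) = 3$)
$\left(-89\right) 40 + a{\left(K{\left(-5 \right)} \right)} = \left(-89\right) 40 + 3 = -3560 + 3 = -3557$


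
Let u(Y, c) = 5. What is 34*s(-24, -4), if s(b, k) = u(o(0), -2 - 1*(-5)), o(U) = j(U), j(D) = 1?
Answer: 170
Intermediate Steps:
o(U) = 1
s(b, k) = 5
34*s(-24, -4) = 34*5 = 170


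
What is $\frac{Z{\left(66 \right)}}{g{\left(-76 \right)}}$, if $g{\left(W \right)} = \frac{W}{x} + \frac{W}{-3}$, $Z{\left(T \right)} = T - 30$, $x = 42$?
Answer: $\frac{378}{247} \approx 1.5304$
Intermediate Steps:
$Z{\left(T \right)} = -30 + T$ ($Z{\left(T \right)} = T - 30 = -30 + T$)
$g{\left(W \right)} = - \frac{13 W}{42}$ ($g{\left(W \right)} = \frac{W}{42} + \frac{W}{-3} = W \frac{1}{42} + W \left(- \frac{1}{3}\right) = \frac{W}{42} - \frac{W}{3} = - \frac{13 W}{42}$)
$\frac{Z{\left(66 \right)}}{g{\left(-76 \right)}} = \frac{-30 + 66}{\left(- \frac{13}{42}\right) \left(-76\right)} = \frac{36}{\frac{494}{21}} = 36 \cdot \frac{21}{494} = \frac{378}{247}$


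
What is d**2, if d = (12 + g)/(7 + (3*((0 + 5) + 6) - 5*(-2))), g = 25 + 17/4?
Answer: 1089/1600 ≈ 0.68062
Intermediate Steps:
g = 117/4 (g = 25 + 17*(1/4) = 25 + 17/4 = 117/4 ≈ 29.250)
d = 33/40 (d = (12 + 117/4)/(7 + (3*((0 + 5) + 6) - 5*(-2))) = 165/(4*(7 + (3*(5 + 6) + 10))) = 165/(4*(7 + (3*11 + 10))) = 165/(4*(7 + (33 + 10))) = 165/(4*(7 + 43)) = (165/4)/50 = (165/4)*(1/50) = 33/40 ≈ 0.82500)
d**2 = (33/40)**2 = 1089/1600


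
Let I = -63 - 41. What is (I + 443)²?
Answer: 114921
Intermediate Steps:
I = -104
(I + 443)² = (-104 + 443)² = 339² = 114921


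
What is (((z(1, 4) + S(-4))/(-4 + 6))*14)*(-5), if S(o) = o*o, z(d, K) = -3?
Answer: -455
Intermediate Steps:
S(o) = o²
(((z(1, 4) + S(-4))/(-4 + 6))*14)*(-5) = (((-3 + (-4)²)/(-4 + 6))*14)*(-5) = (((-3 + 16)/2)*14)*(-5) = ((13*(½))*14)*(-5) = ((13/2)*14)*(-5) = 91*(-5) = -455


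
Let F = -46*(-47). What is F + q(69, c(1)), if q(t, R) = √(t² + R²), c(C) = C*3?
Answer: 2162 + 3*√530 ≈ 2231.1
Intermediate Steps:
F = 2162
c(C) = 3*C
q(t, R) = √(R² + t²)
F + q(69, c(1)) = 2162 + √((3*1)² + 69²) = 2162 + √(3² + 4761) = 2162 + √(9 + 4761) = 2162 + √4770 = 2162 + 3*√530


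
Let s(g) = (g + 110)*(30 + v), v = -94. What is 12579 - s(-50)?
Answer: 16419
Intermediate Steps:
s(g) = -7040 - 64*g (s(g) = (g + 110)*(30 - 94) = (110 + g)*(-64) = -7040 - 64*g)
12579 - s(-50) = 12579 - (-7040 - 64*(-50)) = 12579 - (-7040 + 3200) = 12579 - 1*(-3840) = 12579 + 3840 = 16419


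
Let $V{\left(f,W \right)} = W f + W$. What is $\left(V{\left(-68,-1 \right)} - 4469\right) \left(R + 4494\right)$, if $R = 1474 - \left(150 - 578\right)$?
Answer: $-28155192$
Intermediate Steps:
$R = 1902$ ($R = 1474 - -428 = 1474 + 428 = 1902$)
$V{\left(f,W \right)} = W + W f$
$\left(V{\left(-68,-1 \right)} - 4469\right) \left(R + 4494\right) = \left(- (1 - 68) - 4469\right) \left(1902 + 4494\right) = \left(\left(-1\right) \left(-67\right) - 4469\right) 6396 = \left(67 - 4469\right) 6396 = \left(-4402\right) 6396 = -28155192$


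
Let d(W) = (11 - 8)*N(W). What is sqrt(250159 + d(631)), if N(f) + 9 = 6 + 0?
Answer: 5*sqrt(10006) ≈ 500.15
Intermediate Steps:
N(f) = -3 (N(f) = -9 + (6 + 0) = -9 + 6 = -3)
d(W) = -9 (d(W) = (11 - 8)*(-3) = 3*(-3) = -9)
sqrt(250159 + d(631)) = sqrt(250159 - 9) = sqrt(250150) = 5*sqrt(10006)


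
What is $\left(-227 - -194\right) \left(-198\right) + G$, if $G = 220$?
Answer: $6754$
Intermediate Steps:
$\left(-227 - -194\right) \left(-198\right) + G = \left(-227 - -194\right) \left(-198\right) + 220 = \left(-227 + 194\right) \left(-198\right) + 220 = \left(-33\right) \left(-198\right) + 220 = 6534 + 220 = 6754$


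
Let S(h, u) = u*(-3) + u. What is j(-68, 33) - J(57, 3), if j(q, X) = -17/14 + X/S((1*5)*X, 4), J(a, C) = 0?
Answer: -299/56 ≈ -5.3393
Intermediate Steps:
S(h, u) = -2*u (S(h, u) = -3*u + u = -2*u)
j(q, X) = -17/14 - X/8 (j(q, X) = -17/14 + X/((-2*4)) = -17*1/14 + X/(-8) = -17/14 + X*(-⅛) = -17/14 - X/8)
j(-68, 33) - J(57, 3) = (-17/14 - ⅛*33) - 1*0 = (-17/14 - 33/8) + 0 = -299/56 + 0 = -299/56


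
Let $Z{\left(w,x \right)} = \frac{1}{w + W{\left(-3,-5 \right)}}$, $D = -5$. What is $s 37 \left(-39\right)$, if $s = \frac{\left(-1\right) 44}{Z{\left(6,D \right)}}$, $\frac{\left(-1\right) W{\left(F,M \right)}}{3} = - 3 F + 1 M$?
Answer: $-380952$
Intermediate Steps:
$W{\left(F,M \right)} = - 3 M + 9 F$ ($W{\left(F,M \right)} = - 3 \left(- 3 F + 1 M\right) = - 3 \left(- 3 F + M\right) = - 3 \left(M - 3 F\right) = - 3 M + 9 F$)
$Z{\left(w,x \right)} = \frac{1}{-12 + w}$ ($Z{\left(w,x \right)} = \frac{1}{w + \left(\left(-3\right) \left(-5\right) + 9 \left(-3\right)\right)} = \frac{1}{w + \left(15 - 27\right)} = \frac{1}{w - 12} = \frac{1}{-12 + w}$)
$s = 264$ ($s = \frac{\left(-1\right) 44}{\frac{1}{-12 + 6}} = - \frac{44}{\frac{1}{-6}} = - \frac{44}{- \frac{1}{6}} = \left(-44\right) \left(-6\right) = 264$)
$s 37 \left(-39\right) = 264 \cdot 37 \left(-39\right) = 9768 \left(-39\right) = -380952$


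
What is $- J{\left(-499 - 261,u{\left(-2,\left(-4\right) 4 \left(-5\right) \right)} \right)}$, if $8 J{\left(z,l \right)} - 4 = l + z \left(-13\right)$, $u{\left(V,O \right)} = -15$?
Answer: $- \frac{9869}{8} \approx -1233.6$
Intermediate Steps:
$J{\left(z,l \right)} = \frac{1}{2} - \frac{13 z}{8} + \frac{l}{8}$ ($J{\left(z,l \right)} = \frac{1}{2} + \frac{l + z \left(-13\right)}{8} = \frac{1}{2} + \frac{l - 13 z}{8} = \frac{1}{2} + \left(- \frac{13 z}{8} + \frac{l}{8}\right) = \frac{1}{2} - \frac{13 z}{8} + \frac{l}{8}$)
$- J{\left(-499 - 261,u{\left(-2,\left(-4\right) 4 \left(-5\right) \right)} \right)} = - (\frac{1}{2} - \frac{13 \left(-499 - 261\right)}{8} + \frac{1}{8} \left(-15\right)) = - (\frac{1}{2} - -1235 - \frac{15}{8}) = - (\frac{1}{2} + 1235 - \frac{15}{8}) = \left(-1\right) \frac{9869}{8} = - \frac{9869}{8}$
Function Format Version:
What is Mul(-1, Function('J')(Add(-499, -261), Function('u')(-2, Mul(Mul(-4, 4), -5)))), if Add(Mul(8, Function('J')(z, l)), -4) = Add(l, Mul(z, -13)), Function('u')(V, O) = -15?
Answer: Rational(-9869, 8) ≈ -1233.6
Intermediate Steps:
Function('J')(z, l) = Add(Rational(1, 2), Mul(Rational(-13, 8), z), Mul(Rational(1, 8), l)) (Function('J')(z, l) = Add(Rational(1, 2), Mul(Rational(1, 8), Add(l, Mul(z, -13)))) = Add(Rational(1, 2), Mul(Rational(1, 8), Add(l, Mul(-13, z)))) = Add(Rational(1, 2), Add(Mul(Rational(-13, 8), z), Mul(Rational(1, 8), l))) = Add(Rational(1, 2), Mul(Rational(-13, 8), z), Mul(Rational(1, 8), l)))
Mul(-1, Function('J')(Add(-499, -261), Function('u')(-2, Mul(Mul(-4, 4), -5)))) = Mul(-1, Add(Rational(1, 2), Mul(Rational(-13, 8), Add(-499, -261)), Mul(Rational(1, 8), -15))) = Mul(-1, Add(Rational(1, 2), Mul(Rational(-13, 8), -760), Rational(-15, 8))) = Mul(-1, Add(Rational(1, 2), 1235, Rational(-15, 8))) = Mul(-1, Rational(9869, 8)) = Rational(-9869, 8)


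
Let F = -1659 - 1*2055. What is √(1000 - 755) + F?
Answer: -3714 + 7*√5 ≈ -3698.3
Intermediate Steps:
F = -3714 (F = -1659 - 2055 = -3714)
√(1000 - 755) + F = √(1000 - 755) - 3714 = √245 - 3714 = 7*√5 - 3714 = -3714 + 7*√5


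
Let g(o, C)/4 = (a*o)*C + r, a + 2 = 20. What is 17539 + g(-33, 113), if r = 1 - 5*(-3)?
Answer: -250885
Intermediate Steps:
a = 18 (a = -2 + 20 = 18)
r = 16 (r = 1 + 15 = 16)
g(o, C) = 64 + 72*C*o (g(o, C) = 4*((18*o)*C + 16) = 4*(18*C*o + 16) = 4*(16 + 18*C*o) = 64 + 72*C*o)
17539 + g(-33, 113) = 17539 + (64 + 72*113*(-33)) = 17539 + (64 - 268488) = 17539 - 268424 = -250885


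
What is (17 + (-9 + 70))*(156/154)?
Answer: 6084/77 ≈ 79.013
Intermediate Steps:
(17 + (-9 + 70))*(156/154) = (17 + 61)*(156*(1/154)) = 78*(78/77) = 6084/77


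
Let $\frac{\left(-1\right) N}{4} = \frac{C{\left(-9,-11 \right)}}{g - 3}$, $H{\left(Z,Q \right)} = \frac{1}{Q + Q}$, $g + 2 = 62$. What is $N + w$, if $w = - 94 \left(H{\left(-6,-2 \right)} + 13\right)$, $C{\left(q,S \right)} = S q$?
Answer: $- \frac{45807}{38} \approx -1205.4$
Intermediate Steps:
$g = 60$ ($g = -2 + 62 = 60$)
$H{\left(Z,Q \right)} = \frac{1}{2 Q}$
$w = - \frac{2397}{2}$ ($w = - 94 \left(\frac{1}{2 \left(-2\right)} + 13\right) = - 94 \left(\frac{1}{2} \left(- \frac{1}{2}\right) + 13\right) = - 94 \left(- \frac{1}{4} + 13\right) = \left(-94\right) \frac{51}{4} = - \frac{2397}{2} \approx -1198.5$)
$N = - \frac{132}{19}$ ($N = - 4 \frac{\left(-11\right) \left(-9\right)}{60 - 3} = - 4 \cdot \frac{1}{57} \cdot 99 = \left(-4\right) \frac{33}{19} = - \frac{132}{19} \approx -6.9474$)
$N + w = - \frac{132}{19} - \frac{2397}{2} = - \frac{45807}{38}$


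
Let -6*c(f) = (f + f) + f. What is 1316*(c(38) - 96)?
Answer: -151340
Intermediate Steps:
c(f) = -f/2 (c(f) = -((f + f) + f)/6 = -(2*f + f)/6 = -f/2)
1316*(c(38) - 96) = 1316*(-½*38 - 96) = 1316*(-19 - 96) = 1316*(-115) = -151340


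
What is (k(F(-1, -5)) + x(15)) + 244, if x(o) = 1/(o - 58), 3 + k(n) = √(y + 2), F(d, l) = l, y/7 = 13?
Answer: 10362/43 + √93 ≈ 250.62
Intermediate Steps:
y = 91 (y = 7*13 = 91)
k(n) = -3 + √93 (k(n) = -3 + √(91 + 2) = -3 + √93)
x(o) = 1/(-58 + o)
(k(F(-1, -5)) + x(15)) + 244 = ((-3 + √93) + 1/(-58 + 15)) + 244 = ((-3 + √93) + 1/(-43)) + 244 = ((-3 + √93) - 1/43) + 244 = (-130/43 + √93) + 244 = 10362/43 + √93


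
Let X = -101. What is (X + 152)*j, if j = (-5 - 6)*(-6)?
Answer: 3366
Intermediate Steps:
j = 66 (j = -11*(-6) = 66)
(X + 152)*j = (-101 + 152)*66 = 51*66 = 3366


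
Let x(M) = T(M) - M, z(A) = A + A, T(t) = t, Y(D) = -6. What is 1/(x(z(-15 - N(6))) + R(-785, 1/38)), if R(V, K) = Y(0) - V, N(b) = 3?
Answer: 1/779 ≈ 0.0012837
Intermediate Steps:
R(V, K) = -6 - V
z(A) = 2*A
x(M) = 0 (x(M) = M - M = 0)
1/(x(z(-15 - N(6))) + R(-785, 1/38)) = 1/(0 + (-6 - 1*(-785))) = 1/(0 + (-6 + 785)) = 1/(0 + 779) = 1/779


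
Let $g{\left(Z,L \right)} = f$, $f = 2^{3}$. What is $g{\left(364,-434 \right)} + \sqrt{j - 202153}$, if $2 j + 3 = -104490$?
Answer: $8 + \frac{i \sqrt{1017598}}{2} \approx 8.0 + 504.38 i$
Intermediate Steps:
$f = 8$
$g{\left(Z,L \right)} = 8$
$j = - \frac{104493}{2}$ ($j = - \frac{3}{2} + \frac{1}{2} \left(-104490\right) = - \frac{3}{2} - 52245 = - \frac{104493}{2} \approx -52247.0$)
$g{\left(364,-434 \right)} + \sqrt{j - 202153} = 8 + \sqrt{- \frac{104493}{2} - 202153} = 8 + \sqrt{- \frac{508799}{2}} = 8 + \frac{i \sqrt{1017598}}{2}$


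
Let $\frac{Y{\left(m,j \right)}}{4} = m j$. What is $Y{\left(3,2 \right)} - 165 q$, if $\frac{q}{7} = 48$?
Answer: $-55416$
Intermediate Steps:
$q = 336$ ($q = 7 \cdot 48 = 336$)
$Y{\left(m,j \right)} = 4 j m$ ($Y{\left(m,j \right)} = 4 m j = 4 j m$)
$Y{\left(3,2 \right)} - 165 q = 4 \cdot 2 \cdot 3 - 55440 = 24 - 55440 = -55416$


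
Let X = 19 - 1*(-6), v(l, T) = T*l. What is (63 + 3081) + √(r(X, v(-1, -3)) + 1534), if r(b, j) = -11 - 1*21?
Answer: 3144 + √1502 ≈ 3182.8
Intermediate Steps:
X = 25 (X = 19 + 6 = 25)
r(b, j) = -32 (r(b, j) = -11 - 21 = -32)
(63 + 3081) + √(r(X, v(-1, -3)) + 1534) = (63 + 3081) + √(-32 + 1534) = 3144 + √1502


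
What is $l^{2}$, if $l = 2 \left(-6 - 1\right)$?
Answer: $196$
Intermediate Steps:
$l = -14$ ($l = 2 \left(-7\right) = -14$)
$l^{2} = \left(-14\right)^{2} = 196$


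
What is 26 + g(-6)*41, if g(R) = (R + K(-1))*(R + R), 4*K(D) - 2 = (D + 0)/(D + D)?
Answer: 5341/2 ≈ 2670.5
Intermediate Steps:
K(D) = 5/8 (K(D) = ½ + ((D + 0)/(D + D))/4 = ½ + (D/((2*D)))/4 = ½ + (D*(1/(2*D)))/4 = ½ + (¼)*(½) = ½ + ⅛ = 5/8)
g(R) = 2*R*(5/8 + R) (g(R) = (R + 5/8)*(R + R) = (5/8 + R)*(2*R) = 2*R*(5/8 + R))
26 + g(-6)*41 = 26 + ((¼)*(-6)*(5 + 8*(-6)))*41 = 26 + ((¼)*(-6)*(5 - 48))*41 = 26 + ((¼)*(-6)*(-43))*41 = 26 + (129/2)*41 = 26 + 5289/2 = 5341/2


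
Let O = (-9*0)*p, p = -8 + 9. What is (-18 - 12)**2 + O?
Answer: 900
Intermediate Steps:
p = 1
O = 0 (O = -9*0*1 = 0*1 = 0)
(-18 - 12)**2 + O = (-18 - 12)**2 + 0 = (-30)**2 + 0 = 900 + 0 = 900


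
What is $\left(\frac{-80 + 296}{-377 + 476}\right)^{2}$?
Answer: $\frac{576}{121} \approx 4.7603$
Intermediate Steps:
$\left(\frac{-80 + 296}{-377 + 476}\right)^{2} = \left(\frac{216}{99}\right)^{2} = \left(216 \cdot \frac{1}{99}\right)^{2} = \left(\frac{24}{11}\right)^{2} = \frac{576}{121}$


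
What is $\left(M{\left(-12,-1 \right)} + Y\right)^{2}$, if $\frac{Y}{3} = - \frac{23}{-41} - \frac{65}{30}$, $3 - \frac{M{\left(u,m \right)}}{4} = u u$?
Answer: $\frac{2175569449}{6724} \approx 3.2355 \cdot 10^{5}$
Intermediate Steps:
$M{\left(u,m \right)} = 12 - 4 u^{2}$ ($M{\left(u,m \right)} = 12 - 4 u u = 12 - 4 u^{2}$)
$Y = - \frac{395}{82}$ ($Y = 3 \left(- \frac{23}{-41} - \frac{65}{30}\right) = 3 \left(\left(-23\right) \left(- \frac{1}{41}\right) - \frac{13}{6}\right) = 3 \left(\frac{23}{41} - \frac{13}{6}\right) = 3 \left(- \frac{395}{246}\right) = - \frac{395}{82} \approx -4.8171$)
$\left(M{\left(-12,-1 \right)} + Y\right)^{2} = \left(\left(12 - 4 \left(-12\right)^{2}\right) - \frac{395}{82}\right)^{2} = \left(\left(12 - 576\right) - \frac{395}{82}\right)^{2} = \left(-564 - \frac{395}{82}\right)^{2} = \left(- \frac{46643}{82}\right)^{2} = \frac{2175569449}{6724}$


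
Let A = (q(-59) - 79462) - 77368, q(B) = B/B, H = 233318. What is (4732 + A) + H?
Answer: 81221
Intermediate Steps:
q(B) = 1
A = -156829 (A = (1 - 79462) - 77368 = -79461 - 77368 = -156829)
(4732 + A) + H = (4732 - 156829) + 233318 = -152097 + 233318 = 81221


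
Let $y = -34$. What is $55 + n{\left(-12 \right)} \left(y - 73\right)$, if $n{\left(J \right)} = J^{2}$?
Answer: $-15353$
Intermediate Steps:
$55 + n{\left(-12 \right)} \left(y - 73\right) = 55 + \left(-12\right)^{2} \left(-34 - 73\right) = 55 + 144 \left(-107\right) = 55 - 15408 = -15353$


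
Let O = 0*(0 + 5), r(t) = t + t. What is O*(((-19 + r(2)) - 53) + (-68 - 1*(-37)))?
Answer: 0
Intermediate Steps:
r(t) = 2*t
O = 0 (O = 0*5 = 0)
O*(((-19 + r(2)) - 53) + (-68 - 1*(-37))) = 0*(((-19 + 2*2) - 53) + (-68 - 1*(-37))) = 0*(((-19 + 4) - 53) + (-68 + 37)) = 0*((-15 - 53) - 31) = 0*(-68 - 31) = 0*(-99) = 0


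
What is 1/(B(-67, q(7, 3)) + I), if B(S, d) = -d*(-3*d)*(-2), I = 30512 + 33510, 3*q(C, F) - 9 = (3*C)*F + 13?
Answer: 3/177616 ≈ 1.6890e-5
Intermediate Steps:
q(C, F) = 22/3 + C*F (q(C, F) = 3 + ((3*C)*F + 13)/3 = 3 + (3*C*F + 13)/3 = 3 + (13 + 3*C*F)/3 = 3 + (13/3 + C*F) = 22/3 + C*F)
I = 64022
B(S, d) = -6*d² (B(S, d) = -(-3*d²)*(-2) = -6*d²)
1/(B(-67, q(7, 3)) + I) = 1/(-6*(22/3 + 7*3)² + 64022) = 1/(-6*(22/3 + 21)² + 64022) = 1/(-6*(85/3)² + 64022) = 1/(-6*7225/9 + 64022) = 1/(-14450/3 + 64022) = 1/(177616/3) = 3/177616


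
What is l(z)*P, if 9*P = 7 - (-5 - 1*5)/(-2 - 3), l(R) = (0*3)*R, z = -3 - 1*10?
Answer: 0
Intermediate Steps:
z = -13 (z = -3 - 10 = -13)
l(R) = 0 (l(R) = 0*R = 0)
P = 5/9 (P = (7 - (-5 - 1*5)/(-2 - 3))/9 = (7 - (-5 - 5)/(-5))/9 = (7 - (-10)*(-1)/5)/9 = (7 - 1*2)/9 = (7 - 2)/9 = (⅑)*5 = 5/9 ≈ 0.55556)
l(z)*P = 0*(5/9) = 0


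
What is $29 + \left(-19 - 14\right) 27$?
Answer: $-862$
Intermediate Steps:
$29 + \left(-19 - 14\right) 27 = 29 - 891 = -862$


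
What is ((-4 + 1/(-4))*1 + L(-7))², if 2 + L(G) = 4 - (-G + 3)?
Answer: 2401/16 ≈ 150.06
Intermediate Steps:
L(G) = -1 + G (L(G) = -2 + (4 - (-G + 3)) = -2 + (4 - (3 - G)) = -2 + (4 + (-3 + G)) = -2 + (1 + G) = -1 + G)
((-4 + 1/(-4))*1 + L(-7))² = ((-4 + 1/(-4))*1 + (-1 - 7))² = ((-4 - ¼)*1 - 8)² = (-17/4*1 - 8)² = (-17/4 - 8)² = (-49/4)² = 2401/16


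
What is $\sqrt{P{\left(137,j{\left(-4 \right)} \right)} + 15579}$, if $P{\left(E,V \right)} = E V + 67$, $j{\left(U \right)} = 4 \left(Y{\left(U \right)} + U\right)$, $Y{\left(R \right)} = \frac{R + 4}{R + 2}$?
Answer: $31 \sqrt{14} \approx 115.99$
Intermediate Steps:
$Y{\left(R \right)} = \frac{4 + R}{2 + R}$
$j{\left(U \right)} = 4 U + \frac{4 \left(4 + U\right)}{2 + U}$ ($j{\left(U \right)} = 4 \left(\frac{4 + U}{2 + U} + U\right) = 4 \left(U + \frac{4 + U}{2 + U}\right) = 4 U + \frac{4 \left(4 + U\right)}{2 + U}$)
$P{\left(E,V \right)} = 67 + E V$
$\sqrt{P{\left(137,j{\left(-4 \right)} \right)} + 15579} = \sqrt{\left(67 + 137 \frac{4 \left(4 + \left(-4\right)^{2} + 3 \left(-4\right)\right)}{2 - 4}\right) + 15579} = \sqrt{\left(67 + 137 \frac{4 \left(4 + 16 - 12\right)}{-2}\right) + 15579} = \sqrt{\left(67 + 137 \cdot 4 \left(- \frac{1}{2}\right) 8\right) + 15579} = \sqrt{\left(67 + 137 \left(-16\right)\right) + 15579} = \sqrt{\left(67 - 2192\right) + 15579} = \sqrt{-2125 + 15579} = \sqrt{13454} = 31 \sqrt{14}$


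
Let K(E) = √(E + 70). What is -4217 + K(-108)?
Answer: -4217 + I*√38 ≈ -4217.0 + 6.1644*I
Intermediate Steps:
K(E) = √(70 + E)
-4217 + K(-108) = -4217 + √(70 - 108) = -4217 + √(-38) = -4217 + I*√38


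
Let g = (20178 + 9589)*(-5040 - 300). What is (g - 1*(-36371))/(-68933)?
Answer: 158919409/68933 ≈ 2305.4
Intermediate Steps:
g = -158955780 (g = 29767*(-5340) = -158955780)
(g - 1*(-36371))/(-68933) = (-158955780 - 1*(-36371))/(-68933) = (-158955780 + 36371)*(-1/68933) = -158919409*(-1/68933) = 158919409/68933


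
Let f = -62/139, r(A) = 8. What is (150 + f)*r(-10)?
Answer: 166304/139 ≈ 1196.4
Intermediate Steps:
f = -62/139 (f = -62*1/139 = -62/139 ≈ -0.44604)
(150 + f)*r(-10) = (150 - 62/139)*8 = (20788/139)*8 = 166304/139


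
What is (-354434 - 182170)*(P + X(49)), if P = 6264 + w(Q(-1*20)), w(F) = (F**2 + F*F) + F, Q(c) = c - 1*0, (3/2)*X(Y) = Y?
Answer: -3797367640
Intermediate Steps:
X(Y) = 2*Y/3
Q(c) = c (Q(c) = c + 0 = c)
w(F) = F + 2*F**2 (w(F) = (F**2 + F**2) + F = 2*F**2 + F = F + 2*F**2)
P = 7044 (P = 6264 + (-1*20)*(1 + 2*(-1*20)) = 6264 - 20*(1 + 2*(-20)) = 6264 - 20*(1 - 40) = 6264 - 20*(-39) = 6264 + 780 = 7044)
(-354434 - 182170)*(P + X(49)) = (-354434 - 182170)*(7044 + (2/3)*49) = -536604*(7044 + 98/3) = -536604*21230/3 = -3797367640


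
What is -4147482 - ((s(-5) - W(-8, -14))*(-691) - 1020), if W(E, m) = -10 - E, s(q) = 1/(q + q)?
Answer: -41451491/10 ≈ -4.1451e+6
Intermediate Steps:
s(q) = 1/(2*q)
-4147482 - ((s(-5) - W(-8, -14))*(-691) - 1020) = -4147482 - (((½)/(-5) - (-10 - 1*(-8)))*(-691) - 1020) = -4147482 - (((½)*(-⅕) - (-10 + 8))*(-691) - 1020) = -4147482 - ((-⅒ - 1*(-2))*(-691) - 1020) = -4147482 - ((-⅒ + 2)*(-691) - 1020) = -4147482 - ((19/10)*(-691) - 1020) = -4147482 - (-13129/10 - 1020) = -4147482 - 1*(-23329/10) = -4147482 + 23329/10 = -41451491/10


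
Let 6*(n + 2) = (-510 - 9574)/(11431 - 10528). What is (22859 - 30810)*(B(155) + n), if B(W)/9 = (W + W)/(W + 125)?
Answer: -525823483/10836 ≈ -48526.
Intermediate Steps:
B(W) = 18*W/(125 + W) (B(W) = 9*((W + W)/(W + 125)) = 9*((2*W)/(125 + W)) = 9*(2*W/(125 + W)) = 18*W/(125 + W))
n = -10460/2709 (n = -2 + ((-510 - 9574)/(11431 - 10528))/6 = -2 + (-10084/903)/6 = -2 + (-10084*1/903)/6 = -2 + (⅙)*(-10084/903) = -2 - 5042/2709 = -10460/2709 ≈ -3.8612)
(22859 - 30810)*(B(155) + n) = (22859 - 30810)*(18*155/(125 + 155) - 10460/2709) = -7951*(18*155/280 - 10460/2709) = -7951*(18*155*(1/280) - 10460/2709) = -7951*(279/28 - 10460/2709) = -7951*66133/10836 = -525823483/10836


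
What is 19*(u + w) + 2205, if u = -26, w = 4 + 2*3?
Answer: 1901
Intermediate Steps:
w = 10 (w = 4 + 6 = 10)
19*(u + w) + 2205 = 19*(-26 + 10) + 2205 = 19*(-16) + 2205 = -304 + 2205 = 1901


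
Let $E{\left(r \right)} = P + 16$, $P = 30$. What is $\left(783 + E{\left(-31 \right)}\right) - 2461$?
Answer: $-1632$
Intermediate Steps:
$E{\left(r \right)} = 46$ ($E{\left(r \right)} = 30 + 16 = 46$)
$\left(783 + E{\left(-31 \right)}\right) - 2461 = \left(783 + 46\right) - 2461 = 829 - 2461 = -1632$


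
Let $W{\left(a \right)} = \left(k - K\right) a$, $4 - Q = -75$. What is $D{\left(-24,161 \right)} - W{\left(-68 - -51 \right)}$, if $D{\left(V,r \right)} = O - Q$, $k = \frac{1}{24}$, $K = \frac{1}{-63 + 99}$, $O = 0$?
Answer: $- \frac{5671}{72} \approx -78.764$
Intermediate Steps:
$Q = 79$ ($Q = 4 - -75 = 4 + 75 = 79$)
$K = \frac{1}{36} \approx 0.027778$
$k = \frac{1}{24} \approx 0.041667$
$W{\left(a \right)} = \frac{a}{72}$ ($W{\left(a \right)} = \left(\frac{1}{24} - \frac{1}{36}\right) a = \frac{a}{72}$)
$D{\left(V,r \right)} = -79$ ($D{\left(V,r \right)} = 0 - 79 = -79$)
$D{\left(-24,161 \right)} - W{\left(-68 - -51 \right)} = -79 - \frac{-68 - -51}{72} = -79 - \frac{-68 + 51}{72} = -79 - \frac{1}{72} \left(-17\right) = -79 - - \frac{17}{72} = -79 + \frac{17}{72} = - \frac{5671}{72}$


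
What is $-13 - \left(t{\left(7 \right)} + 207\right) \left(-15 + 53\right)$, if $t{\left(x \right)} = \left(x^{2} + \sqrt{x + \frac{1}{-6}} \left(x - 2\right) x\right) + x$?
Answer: $-10007 - \frac{665 \sqrt{246}}{3} \approx -13484.0$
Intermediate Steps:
$t{\left(x \right)} = x + x^{2} + x \sqrt{- \frac{1}{6} + x} \left(-2 + x\right)$ ($t{\left(x \right)} = \left(x^{2} + \sqrt{x - \frac{1}{6}} \left(-2 + x\right) x\right) + x = \left(x^{2} + \sqrt{- \frac{1}{6} + x} \left(-2 + x\right) x\right) + x = \left(x^{2} + x \sqrt{- \frac{1}{6} + x} \left(-2 + x\right)\right) + x = x + x^{2} + x \sqrt{- \frac{1}{6} + x} \left(-2 + x\right)$)
$-13 - \left(t{\left(7 \right)} + 207\right) \left(-15 + 53\right) = -13 - \left(\frac{1}{6} \cdot 7 \left(6 - 2 \sqrt{-6 + 36 \cdot 7} + 6 \cdot 7 + 7 \sqrt{-6 + 36 \cdot 7}\right) + 207\right) \left(-15 + 53\right) = -13 - \left(\frac{1}{6} \cdot 7 \left(6 - 2 \sqrt{-6 + 252} + 42 + 7 \sqrt{-6 + 252}\right) + 207\right) 38 = -13 - \left(\frac{1}{6} \cdot 7 \left(6 - 2 \sqrt{246} + 42 + 7 \sqrt{246}\right) + 207\right) 38 = -13 - \left(\frac{1}{6} \cdot 7 \left(48 + 5 \sqrt{246}\right) + 207\right) 38 = -13 - \left(\left(56 + \frac{35 \sqrt{246}}{6}\right) + 207\right) 38 = -13 - \left(263 + \frac{35 \sqrt{246}}{6}\right) 38 = -13 - \left(9994 + \frac{665 \sqrt{246}}{3}\right) = -10007 - \frac{665 \sqrt{246}}{3}$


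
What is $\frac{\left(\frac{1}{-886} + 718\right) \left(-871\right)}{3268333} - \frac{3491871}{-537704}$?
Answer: $\frac{4906813967406525}{778526307252376} \approx 6.3027$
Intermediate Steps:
$\frac{\left(\frac{1}{-886} + 718\right) \left(-871\right)}{3268333} - \frac{3491871}{-537704} = \left(- \frac{1}{886} + 718\right) \left(-871\right) \frac{1}{3268333} - - \frac{3491871}{537704} = \frac{636147}{886} \left(-871\right) \frac{1}{3268333} + \frac{3491871}{537704} = \left(- \frac{554084037}{886}\right) \frac{1}{3268333} + \frac{3491871}{537704} = - \frac{554084037}{2895743038} + \frac{3491871}{537704} = \frac{4906813967406525}{778526307252376}$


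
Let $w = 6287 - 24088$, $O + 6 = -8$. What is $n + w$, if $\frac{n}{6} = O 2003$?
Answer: $-186053$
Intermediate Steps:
$O = -14$ ($O = -6 - 8 = -14$)
$w = -17801$ ($w = 6287 - 24088 = -17801$)
$n = -168252$ ($n = 6 \left(\left(-14\right) 2003\right) = 6 \left(-28042\right) = -168252$)
$n + w = -168252 - 17801 = -186053$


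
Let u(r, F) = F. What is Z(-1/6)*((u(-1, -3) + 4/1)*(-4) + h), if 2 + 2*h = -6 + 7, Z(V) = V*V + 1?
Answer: -37/8 ≈ -4.6250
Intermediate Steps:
Z(V) = 1 + V² (Z(V) = V² + 1 = 1 + V²)
h = -½ (h = -1 + (-6 + 7)/2 = -1 + (½)*1 = -1 + ½ = -½ ≈ -0.50000)
Z(-1/6)*((u(-1, -3) + 4/1)*(-4) + h) = (1 + (-1/6)²)*((-3 + 4/1)*(-4) - ½) = (1 + (-1*⅙)²)*((-3 + 4*1)*(-4) - ½) = (1 + (-⅙)²)*((-3 + 4)*(-4) - ½) = (1 + 1/36)*(1*(-4) - ½) = 37*(-4 - ½)/36 = (37/36)*(-9/2) = -37/8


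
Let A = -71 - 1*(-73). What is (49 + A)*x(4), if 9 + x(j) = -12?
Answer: -1071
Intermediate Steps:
x(j) = -21 (x(j) = -9 - 12 = -21)
A = 2 (A = -71 + 73 = 2)
(49 + A)*x(4) = (49 + 2)*(-21) = 51*(-21) = -1071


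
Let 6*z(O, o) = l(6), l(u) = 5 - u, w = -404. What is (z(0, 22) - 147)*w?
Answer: 178366/3 ≈ 59455.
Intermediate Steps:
z(O, o) = -1/6 (z(O, o) = (5 - 1*6)/6 = (5 - 6)/6 = (1/6)*(-1) = -1/6)
(z(0, 22) - 147)*w = (-1/6 - 147)*(-404) = -883/6*(-404) = 178366/3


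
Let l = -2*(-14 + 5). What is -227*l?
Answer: -4086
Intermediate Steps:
l = 18 (l = -2*(-9) = 18)
-227*l = -227*18 = -4086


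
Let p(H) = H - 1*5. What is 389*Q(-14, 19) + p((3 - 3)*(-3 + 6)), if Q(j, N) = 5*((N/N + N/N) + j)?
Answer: -23345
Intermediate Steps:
Q(j, N) = 10 + 5*j (Q(j, N) = 5*((1 + 1) + j) = 5*(2 + j) = 10 + 5*j)
p(H) = -5 + H (p(H) = H - 5 = -5 + H)
389*Q(-14, 19) + p((3 - 3)*(-3 + 6)) = 389*(10 + 5*(-14)) + (-5 + (3 - 3)*(-3 + 6)) = 389*(10 - 70) + (-5 + 0*3) = 389*(-60) + (-5 + 0) = -23340 - 5 = -23345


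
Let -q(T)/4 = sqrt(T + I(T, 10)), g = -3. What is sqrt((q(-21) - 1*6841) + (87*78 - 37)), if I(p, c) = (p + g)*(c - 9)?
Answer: 2*sqrt(-23 - 3*I*sqrt(5)) ≈ 1.3844 - 9.6911*I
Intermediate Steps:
I(p, c) = (-9 + c)*(-3 + p) (I(p, c) = (p - 3)*(c - 9) = (-3 + p)*(-9 + c) = (-9 + c)*(-3 + p))
q(T) = -4*sqrt(-3 + 2*T) (q(T) = -4*sqrt(T + (27 - 9*T - 3*10 + 10*T)) = -4*sqrt(T + (27 - 9*T - 30 + 10*T)) = -4*sqrt(T + (-3 + T)) = -4*sqrt(-3 + 2*T))
sqrt((q(-21) - 1*6841) + (87*78 - 37)) = sqrt((-4*sqrt(-3 + 2*(-21)) - 1*6841) + (87*78 - 37)) = sqrt((-4*sqrt(-3 - 42) - 6841) + (6786 - 37)) = sqrt((-12*I*sqrt(5) - 6841) + 6749) = sqrt((-6841 - 12*I*sqrt(5)) + 6749) = sqrt(-92 - 12*I*sqrt(5))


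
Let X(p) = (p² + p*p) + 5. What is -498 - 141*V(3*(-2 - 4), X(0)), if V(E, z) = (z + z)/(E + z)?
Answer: -5064/13 ≈ -389.54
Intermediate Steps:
X(p) = 5 + 2*p² (X(p) = (p² + p²) + 5 = 2*p² + 5 = 5 + 2*p²)
V(E, z) = 2*z/(E + z) (V(E, z) = (2*z)/(E + z) = 2*z/(E + z))
-498 - 141*V(3*(-2 - 4), X(0)) = -498 - 282*(5 + 2*0²)/(3*(-2 - 4) + (5 + 2*0²)) = -498 - 282*(5 + 2*0)/(3*(-6) + (5 + 2*0)) = -498 - 282*(5 + 0)/(-18 + (5 + 0)) = -498 - 282*5/(-18 + 5) = -498 - 282*5/(-13) = -498 - 282*5*(-1)/13 = -498 - 141*(-10/13) = -498 + 1410/13 = -5064/13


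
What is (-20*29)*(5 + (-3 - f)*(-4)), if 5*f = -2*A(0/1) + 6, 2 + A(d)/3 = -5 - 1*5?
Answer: -46052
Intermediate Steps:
A(d) = -36 (A(d) = -6 + 3*(-5 - 1*5) = -6 + 3*(-5 - 5) = -6 + 3*(-10) = -6 - 30 = -36)
f = 78/5 (f = (-2*(-36) + 6)/5 = (72 + 6)/5 = (⅕)*78 = 78/5 ≈ 15.600)
(-20*29)*(5 + (-3 - f)*(-4)) = (-20*29)*(5 + (-3 - 1*78/5)*(-4)) = -580*(5 + (-3 - 78/5)*(-4)) = -580*(5 - 93/5*(-4)) = -580*(5 + 372/5) = -580*397/5 = -46052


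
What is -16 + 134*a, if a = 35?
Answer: 4674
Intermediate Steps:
-16 + 134*a = -16 + 134*35 = -16 + 4690 = 4674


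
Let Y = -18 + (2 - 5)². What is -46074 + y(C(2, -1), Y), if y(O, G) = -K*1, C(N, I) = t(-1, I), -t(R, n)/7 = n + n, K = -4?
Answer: -46070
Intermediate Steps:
t(R, n) = -14*n (t(R, n) = -7*(n + n) = -14*n)
C(N, I) = -14*I
Y = -9 (Y = -18 + (-3)² = -18 + 9 = -9)
y(O, G) = 4 (y(O, G) = -1*(-4)*1 = 4*1 = 4)
-46074 + y(C(2, -1), Y) = -46074 + 4 = -46070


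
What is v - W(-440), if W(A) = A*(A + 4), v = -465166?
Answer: -657006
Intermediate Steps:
W(A) = A*(4 + A)
v - W(-440) = -465166 - (-440)*(4 - 440) = -465166 - (-440)*(-436) = -465166 - 1*191840 = -465166 - 191840 = -657006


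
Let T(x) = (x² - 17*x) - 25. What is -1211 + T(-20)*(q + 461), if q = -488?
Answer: -20516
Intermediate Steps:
T(x) = -25 + x² - 17*x
-1211 + T(-20)*(q + 461) = -1211 + (-25 + (-20)² - 17*(-20))*(-488 + 461) = -1211 + (-25 + 400 + 340)*(-27) = -1211 + 715*(-27) = -1211 - 19305 = -20516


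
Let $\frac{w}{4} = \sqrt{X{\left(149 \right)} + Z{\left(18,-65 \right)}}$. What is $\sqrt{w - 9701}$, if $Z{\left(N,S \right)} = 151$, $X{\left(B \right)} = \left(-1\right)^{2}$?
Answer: $\sqrt{-9701 + 8 \sqrt{38}} \approx 98.243 i$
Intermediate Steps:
$X{\left(B \right)} = 1$
$w = 8 \sqrt{38}$ ($w = 4 \sqrt{1 + 151} = 4 \sqrt{152} = 4 \cdot 2 \sqrt{38} = 8 \sqrt{38} \approx 49.315$)
$\sqrt{w - 9701} = \sqrt{8 \sqrt{38} - 9701} = \sqrt{-9701 + 8 \sqrt{38}}$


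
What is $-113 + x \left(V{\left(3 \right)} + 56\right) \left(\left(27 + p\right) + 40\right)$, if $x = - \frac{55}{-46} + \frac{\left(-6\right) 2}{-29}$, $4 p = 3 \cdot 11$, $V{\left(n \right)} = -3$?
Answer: $\frac{33648123}{5336} \approx 6305.9$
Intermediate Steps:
$p = \frac{33}{4}$ ($p = \frac{3 \cdot 11}{4} = \frac{1}{4} \cdot 33 = \frac{33}{4} \approx 8.25$)
$x = \frac{2147}{1334}$ ($x = \left(-55\right) \left(- \frac{1}{46}\right) - - \frac{12}{29} = \frac{55}{46} + \frac{12}{29} = \frac{2147}{1334} \approx 1.6094$)
$-113 + x \left(V{\left(3 \right)} + 56\right) \left(\left(27 + p\right) + 40\right) = -113 + \frac{2147 \left(-3 + 56\right) \left(\left(27 + \frac{33}{4}\right) + 40\right)}{1334} = -113 + \frac{2147 \cdot 53 \left(\frac{141}{4} + 40\right)}{1334} = -113 + \frac{2147 \cdot 53 \cdot \frac{301}{4}}{1334} = -113 + \frac{2147}{1334} \cdot \frac{15953}{4} = -113 + \frac{34251091}{5336} = \frac{33648123}{5336}$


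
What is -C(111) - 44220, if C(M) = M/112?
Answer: -4952751/112 ≈ -44221.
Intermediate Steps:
C(M) = M/112 (C(M) = M*(1/112) = M/112)
-C(111) - 44220 = -111/112 - 44220 = -4952751/112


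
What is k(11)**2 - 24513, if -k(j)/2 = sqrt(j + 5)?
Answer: -24449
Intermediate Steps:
k(j) = -2*sqrt(5 + j) (k(j) = -2*sqrt(j + 5) = -2*sqrt(5 + j))
k(11)**2 - 24513 = (-2*sqrt(5 + 11))**2 - 24513 = (-2*sqrt(16))**2 - 24513 = (-2*4)**2 - 24513 = (-8)**2 - 24513 = 64 - 24513 = -24449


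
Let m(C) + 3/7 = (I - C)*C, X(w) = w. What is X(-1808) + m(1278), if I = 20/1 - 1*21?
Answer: -11454593/7 ≈ -1.6364e+6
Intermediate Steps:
I = -1 (I = 20*1 - 21 = 20 - 21 = -1)
m(C) = -3/7 + C*(-1 - C) (m(C) = -3/7 + (-1 - C)*C = -3/7 + C*(-1 - C))
X(-1808) + m(1278) = -1808 + (-3/7 - 1*1278 - 1*1278**2) = -1808 + (-3/7 - 1278 - 1*1633284) = -1808 + (-3/7 - 1278 - 1633284) = -1808 - 11441937/7 = -11454593/7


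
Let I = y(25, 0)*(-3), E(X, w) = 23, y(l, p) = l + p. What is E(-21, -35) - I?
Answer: 98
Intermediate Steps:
I = -75 (I = (25 + 0)*(-3) = 25*(-3) = -75)
E(-21, -35) - I = 23 - 1*(-75) = 23 + 75 = 98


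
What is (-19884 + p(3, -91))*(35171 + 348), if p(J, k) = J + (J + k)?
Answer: -709278911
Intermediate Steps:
p(J, k) = k + 2*J
(-19884 + p(3, -91))*(35171 + 348) = (-19884 + (-91 + 2*3))*(35171 + 348) = (-19884 + (-91 + 6))*35519 = (-19884 - 85)*35519 = -19969*35519 = -709278911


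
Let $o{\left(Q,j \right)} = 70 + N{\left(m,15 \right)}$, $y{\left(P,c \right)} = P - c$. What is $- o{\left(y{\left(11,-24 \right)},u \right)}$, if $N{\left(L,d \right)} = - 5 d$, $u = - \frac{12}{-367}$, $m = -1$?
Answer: $5$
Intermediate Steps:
$u = \frac{12}{367}$ ($u = \left(-12\right) \left(- \frac{1}{367}\right) = \frac{12}{367} \approx 0.032698$)
$o{\left(Q,j \right)} = -5$ ($o{\left(Q,j \right)} = 70 - 75 = -5$)
$- o{\left(y{\left(11,-24 \right)},u \right)} = \left(-1\right) \left(-5\right) = 5$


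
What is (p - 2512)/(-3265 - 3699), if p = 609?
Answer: 1903/6964 ≈ 0.27326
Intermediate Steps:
(p - 2512)/(-3265 - 3699) = (609 - 2512)/(-3265 - 3699) = -1903/(-6964) = -1903*(-1/6964) = 1903/6964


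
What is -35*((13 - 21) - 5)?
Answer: 455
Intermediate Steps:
-35*((13 - 21) - 5) = -35*(-8 - 5) = -35*(-13) = 455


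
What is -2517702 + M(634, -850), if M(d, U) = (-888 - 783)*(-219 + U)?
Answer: -731403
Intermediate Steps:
M(d, U) = 365949 - 1671*U (M(d, U) = -1671*(-219 + U) = 365949 - 1671*U)
-2517702 + M(634, -850) = -2517702 + (365949 - 1671*(-850)) = -2517702 + (365949 + 1420350) = -2517702 + 1786299 = -731403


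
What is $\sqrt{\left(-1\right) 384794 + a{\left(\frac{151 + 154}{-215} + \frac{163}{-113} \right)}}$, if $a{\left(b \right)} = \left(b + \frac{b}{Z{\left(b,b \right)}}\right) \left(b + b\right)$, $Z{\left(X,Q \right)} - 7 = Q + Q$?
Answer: $\frac{i \sqrt{7147207491341609162}}{4309933} \approx 620.29 i$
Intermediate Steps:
$Z{\left(X,Q \right)} = 7 + 2 Q$ ($Z{\left(X,Q \right)} = 7 + \left(Q + Q\right) = 7 + 2 Q$)
$a{\left(b \right)} = 2 b \left(b + \frac{b}{7 + 2 b}\right)$ ($a{\left(b \right)} = \left(b + \frac{b}{7 + 2 b}\right) \left(b + b\right) = \left(b + \frac{b}{7 + 2 b}\right) 2 b = 2 b \left(b + \frac{b}{7 + 2 b}\right)$)
$\sqrt{\left(-1\right) 384794 + a{\left(\frac{151 + 154}{-215} + \frac{163}{-113} \right)}} = \sqrt{\left(-1\right) 384794 + \frac{4 \left(\frac{151 + 154}{-215} + \frac{163}{-113}\right)^{2} \left(4 + \left(\frac{151 + 154}{-215} + \frac{163}{-113}\right)\right)}{7 + 2 \left(\frac{151 + 154}{-215} + \frac{163}{-113}\right)}} = \sqrt{-384794 + \frac{4 \left(305 \left(- \frac{1}{215}\right) + 163 \left(- \frac{1}{113}\right)\right)^{2} \left(4 + \left(305 \left(- \frac{1}{215}\right) + 163 \left(- \frac{1}{113}\right)\right)\right)}{7 + 2 \left(305 \left(- \frac{1}{215}\right) + 163 \left(- \frac{1}{113}\right)\right)}} = \sqrt{-384794 + \frac{4 \left(- \frac{61}{43} - \frac{163}{113}\right)^{2} \left(4 - \frac{13902}{4859}\right)}{7 + 2 \left(- \frac{61}{43} - \frac{163}{113}\right)}} = \sqrt{-384794 + \frac{4 \left(- \frac{13902}{4859}\right)^{2} \left(4 - \frac{13902}{4859}\right)}{7 + 2 \left(- \frac{13902}{4859}\right)}} = \sqrt{-384794 + 4 \cdot \frac{193265604}{23609881} \frac{1}{7 - \frac{27804}{4859}} \cdot \frac{5534}{4859}} = \sqrt{-384794 + 4 \cdot \frac{193265604}{23609881} \frac{1}{\frac{6209}{4859}} \cdot \frac{5534}{4859}} = \sqrt{-384794 + 4 \cdot \frac{193265604}{23609881} \cdot \frac{4859}{6209} \cdot \frac{5534}{4859}} = \sqrt{-384794 + \frac{611161058592}{20941964447}} = \sqrt{- \frac{8057731106360326}{20941964447}} = \frac{i \sqrt{7147207491341609162}}{4309933}$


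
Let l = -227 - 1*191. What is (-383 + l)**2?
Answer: 641601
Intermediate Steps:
l = -418 (l = -227 - 191 = -418)
(-383 + l)**2 = (-383 - 418)**2 = (-801)**2 = 641601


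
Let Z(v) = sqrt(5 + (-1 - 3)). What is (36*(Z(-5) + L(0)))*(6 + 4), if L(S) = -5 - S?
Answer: -1440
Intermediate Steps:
Z(v) = 1 (Z(v) = sqrt(5 - 4) = sqrt(1) = 1)
(36*(Z(-5) + L(0)))*(6 + 4) = (36*(1 + (-5 - 1*0)))*(6 + 4) = (36*(1 + (-5 + 0)))*10 = (36*(1 - 5))*10 = (36*(-4))*10 = -144*10 = -1440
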